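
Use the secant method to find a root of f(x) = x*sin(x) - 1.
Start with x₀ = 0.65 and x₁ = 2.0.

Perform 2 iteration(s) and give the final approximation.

f(x) = x*sin(x) - 1
x₀ = 0.65, x₁ = 2.0

Secant formula: x_{n+1} = x_n - f(x_n)(x_n - x_{n-1})/(f(x_n) - f(x_{n-1}))

Iteration 1:
  f(0.650000) = -0.606629
  f(2.000000) = 0.818595
  x_2 = 2.000000 - 0.818595×(2.000000 - 0.650000)/(0.818595 - (-0.606629))
       = 1.224611
Iteration 2:
  f(2.000000) = 0.818595
  f(1.224611) = 0.151959
  x_3 = 1.224611 - 0.151959×(1.224611 - 2.000000)/(0.151959 - 0.818595)
       = 1.047861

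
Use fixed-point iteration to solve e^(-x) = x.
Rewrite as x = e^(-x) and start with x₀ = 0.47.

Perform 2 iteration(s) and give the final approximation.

Equation: e^(-x) = x
Fixed-point form: x = e^(-x)
x₀ = 0.47

x_1 = g(0.470000) = 0.625002
x_2 = g(0.625002) = 0.535260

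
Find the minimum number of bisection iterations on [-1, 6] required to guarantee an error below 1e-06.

We need (b-a)/2^n ≤ 1e-06
(6 - (-1))/2^n ≤ 1e-06
7/2^n ≤ 1e-06
2^n ≥ 7000000
n ≥ log₂(7000000) = 22.74
n ≥ 23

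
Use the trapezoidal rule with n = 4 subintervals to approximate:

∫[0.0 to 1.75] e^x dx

f(x) = e^x
a = 0.0, b = 1.75, n = 4
h = (b - a)/n = 0.437500

Trapezoidal rule: (h/2)[f(x₀) + 2f(x₁) + 2f(x₂) + ... + f(xₙ)]

x_0 = 0.0000, f(x_0) = 1.000000, coefficient = 1
x_1 = 0.4375, f(x_1) = 1.548830, coefficient = 2
x_2 = 0.8750, f(x_2) = 2.398875, coefficient = 2
x_3 = 1.3125, f(x_3) = 3.715451, coefficient = 2
x_4 = 1.7500, f(x_4) = 5.754603, coefficient = 1

I ≈ (0.437500/2) × 22.080915 = 4.830200
Exact value: 4.754603
Error: 0.075598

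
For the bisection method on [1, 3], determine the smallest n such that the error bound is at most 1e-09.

We need (b-a)/2^n ≤ 1e-09
(3 - 1)/2^n ≤ 1e-09
2/2^n ≤ 1e-09
2^n ≥ 2000000000
n ≥ log₂(2000000000) = 30.90
n ≥ 31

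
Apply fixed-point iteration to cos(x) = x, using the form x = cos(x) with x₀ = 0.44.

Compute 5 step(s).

Equation: cos(x) = x
Fixed-point form: x = cos(x)
x₀ = 0.44

x_1 = g(0.440000) = 0.904752
x_2 = g(0.904752) = 0.617881
x_3 = g(0.617881) = 0.815108
x_4 = g(0.815108) = 0.685790
x_5 = g(0.685790) = 0.773919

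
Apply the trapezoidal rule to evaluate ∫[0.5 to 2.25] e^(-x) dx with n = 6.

f(x) = e^(-x)
a = 0.5, b = 2.25, n = 6
h = (b - a)/n = 0.291667

Trapezoidal rule: (h/2)[f(x₀) + 2f(x₁) + 2f(x₂) + ... + f(xₙ)]

x_0 = 0.5000, f(x_0) = 0.606531, coefficient = 1
x_1 = 0.7917, f(x_1) = 0.453089, coefficient = 2
x_2 = 1.0833, f(x_2) = 0.338465, coefficient = 2
x_3 = 1.3750, f(x_3) = 0.252840, coefficient = 2
x_4 = 1.6667, f(x_4) = 0.188876, coefficient = 2
x_5 = 1.9583, f(x_5) = 0.141093, coefficient = 2
x_6 = 2.2500, f(x_6) = 0.105399, coefficient = 1

I ≈ (0.291667/2) × 3.460656 = 0.504679
Exact value: 0.501131
Error: 0.003548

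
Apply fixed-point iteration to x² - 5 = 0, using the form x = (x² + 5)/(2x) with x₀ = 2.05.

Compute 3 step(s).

Equation: x² - 5 = 0
Fixed-point form: x = (x² + 5)/(2x)
x₀ = 2.05

x_1 = g(2.050000) = 2.244512
x_2 = g(2.244512) = 2.236084
x_3 = g(2.236084) = 2.236068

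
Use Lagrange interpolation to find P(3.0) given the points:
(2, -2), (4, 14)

Lagrange interpolation formula:
P(x) = Σ yᵢ × Lᵢ(x)
where Lᵢ(x) = Π_{j≠i} (x - xⱼ)/(xᵢ - xⱼ)

L_0(3.0) = (3.0 - 4)/(2 - 4) = 0.500000
L_1(3.0) = (3.0 - 2)/(4 - 2) = 0.500000

P(3.0) = (-2)×L_0(3.0) + 14×L_1(3.0)
P(3.0) = 6.000000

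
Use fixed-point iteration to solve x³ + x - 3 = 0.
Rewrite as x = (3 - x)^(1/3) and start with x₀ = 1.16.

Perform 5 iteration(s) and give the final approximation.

Equation: x³ + x - 3 = 0
Fixed-point form: x = (3 - x)^(1/3)
x₀ = 1.16

x_1 = g(1.160000) = 1.225385
x_2 = g(1.225385) = 1.210695
x_3 = g(1.210695) = 1.214026
x_4 = g(1.214026) = 1.213272
x_5 = g(1.213272) = 1.213443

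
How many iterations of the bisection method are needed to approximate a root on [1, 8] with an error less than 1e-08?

We need (b-a)/2^n ≤ 1e-08
(8 - 1)/2^n ≤ 1e-08
7/2^n ≤ 1e-08
2^n ≥ 700000000
n ≥ log₂(700000000) = 29.38
n ≥ 30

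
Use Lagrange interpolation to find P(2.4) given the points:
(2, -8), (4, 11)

Lagrange interpolation formula:
P(x) = Σ yᵢ × Lᵢ(x)
where Lᵢ(x) = Π_{j≠i} (x - xⱼ)/(xᵢ - xⱼ)

L_0(2.4) = (2.4 - 4)/(2 - 4) = 0.800000
L_1(2.4) = (2.4 - 2)/(4 - 2) = 0.200000

P(2.4) = (-8)×L_0(2.4) + 11×L_1(2.4)
P(2.4) = -4.200000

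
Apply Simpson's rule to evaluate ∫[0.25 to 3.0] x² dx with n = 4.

f(x) = x²
a = 0.25, b = 3.0, n = 4
h = (b - a)/n = 0.687500

Simpson's rule: (h/3)[f(x₀) + 4f(x₁) + 2f(x₂) + ... + f(xₙ)]

x_0 = 0.2500, f(x_0) = 0.062500, coefficient = 1
x_1 = 0.9375, f(x_1) = 0.878906, coefficient = 4
x_2 = 1.6250, f(x_2) = 2.640625, coefficient = 2
x_3 = 2.3125, f(x_3) = 5.347656, coefficient = 4
x_4 = 3.0000, f(x_4) = 9.000000, coefficient = 1

I ≈ (0.687500/3) × 39.250000 = 8.994792
Exact value: 8.994792
Error: 0.000000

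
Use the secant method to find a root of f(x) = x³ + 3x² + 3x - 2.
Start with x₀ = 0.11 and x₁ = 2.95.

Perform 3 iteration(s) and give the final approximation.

f(x) = x³ + 3x² + 3x - 2
x₀ = 0.11, x₁ = 2.95

Secant formula: x_{n+1} = x_n - f(x_n)(x_n - x_{n-1})/(f(x_n) - f(x_{n-1}))

Iteration 1:
  f(0.110000) = -1.632369
  f(2.950000) = 58.629875
  x_2 = 2.950000 - 58.629875×(2.950000 - 0.110000)/(58.629875 - (-1.632369))
       = 0.186929
Iteration 2:
  f(2.950000) = 58.629875
  f(0.186929) = -1.327853
  x_3 = 0.186929 - (-1.327853)×(0.186929 - 2.950000)/(-1.327853 - 58.629875)
       = 0.248122
Iteration 3:
  f(0.186929) = -1.327853
  f(0.248122) = -1.055667
  x_4 = 0.248122 - (-1.055667)×(0.248122 - 0.186929)/(-1.055667 - (-1.327853))
       = 0.485455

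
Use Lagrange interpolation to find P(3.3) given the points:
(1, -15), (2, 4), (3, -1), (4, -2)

Lagrange interpolation formula:
P(x) = Σ yᵢ × Lᵢ(x)
where Lᵢ(x) = Π_{j≠i} (x - xⱼ)/(xᵢ - xⱼ)

L_0(3.3) = (3.3 - 2)/(1 - 2) × (3.3 - 3)/(1 - 3) × (3.3 - 4)/(1 - 4) = 0.045500
L_1(3.3) = (3.3 - 1)/(2 - 1) × (3.3 - 3)/(2 - 3) × (3.3 - 4)/(2 - 4) = -0.241500
L_2(3.3) = (3.3 - 1)/(3 - 1) × (3.3 - 2)/(3 - 2) × (3.3 - 4)/(3 - 4) = 1.046500
L_3(3.3) = (3.3 - 1)/(4 - 1) × (3.3 - 2)/(4 - 2) × (3.3 - 3)/(4 - 3) = 0.149500

P(3.3) = (-15)×L_0(3.3) + 4×L_1(3.3) + (-1)×L_2(3.3) + (-2)×L_3(3.3)
P(3.3) = -2.994000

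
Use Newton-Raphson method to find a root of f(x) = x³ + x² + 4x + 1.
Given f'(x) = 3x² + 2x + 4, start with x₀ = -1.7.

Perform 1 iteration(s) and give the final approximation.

f(x) = x³ + x² + 4x + 1
f'(x) = 3x² + 2x + 4
x₀ = -1.7

Newton-Raphson formula: x_{n+1} = x_n - f(x_n)/f'(x_n)

Iteration 1:
  f(-1.700000) = -7.823000
  f'(-1.700000) = 9.270000
  x_1 = -1.700000 - (-7.823000)/9.270000 = -0.856095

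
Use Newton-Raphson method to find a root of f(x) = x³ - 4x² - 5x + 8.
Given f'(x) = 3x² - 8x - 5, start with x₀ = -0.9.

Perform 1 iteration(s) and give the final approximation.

f(x) = x³ - 4x² - 5x + 8
f'(x) = 3x² - 8x - 5
x₀ = -0.9

Newton-Raphson formula: x_{n+1} = x_n - f(x_n)/f'(x_n)

Iteration 1:
  f(-0.900000) = 8.531000
  f'(-0.900000) = 4.630000
  x_1 = -0.900000 - 8.531000/4.630000 = -2.742549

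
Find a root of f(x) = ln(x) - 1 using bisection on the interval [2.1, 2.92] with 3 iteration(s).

f(x) = ln(x) - 1
Initial interval: [2.1, 2.92]

Iteration 1:
  c_1 = (2.100000 + 2.920000)/2 = 2.510000
  f(c_1) = f(2.510000) = -0.079717
  f(a) × f(c) ≥ 0, new interval: [2.510000, 2.920000]
Iteration 2:
  c_2 = (2.510000 + 2.920000)/2 = 2.715000
  f(c_2) = f(2.715000) = -0.001208
  f(a) × f(c) ≥ 0, new interval: [2.715000, 2.920000]
Iteration 3:
  c_3 = (2.715000 + 2.920000)/2 = 2.817500
  f(c_3) = f(2.817500) = 0.035850
  f(a) × f(c) < 0, new interval: [2.715000, 2.817500]

After 3 iteration(s), the approximation is c_3 = 2.817500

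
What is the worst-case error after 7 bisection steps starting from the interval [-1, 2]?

Bisection error bound: |error| ≤ (b-a)/2^n
|error| ≤ (2 - (-1))/2^7 = 3/2^7
|error| ≤ 0.0234375000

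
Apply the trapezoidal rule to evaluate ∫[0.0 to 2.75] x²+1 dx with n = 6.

f(x) = x²+1
a = 0.0, b = 2.75, n = 6
h = (b - a)/n = 0.458333

Trapezoidal rule: (h/2)[f(x₀) + 2f(x₁) + 2f(x₂) + ... + f(xₙ)]

x_0 = 0.0000, f(x_0) = 1.000000, coefficient = 1
x_1 = 0.4583, f(x_1) = 1.210069, coefficient = 2
x_2 = 0.9167, f(x_2) = 1.840278, coefficient = 2
x_3 = 1.3750, f(x_3) = 2.890625, coefficient = 2
x_4 = 1.8333, f(x_4) = 4.361111, coefficient = 2
x_5 = 2.2917, f(x_5) = 6.251736, coefficient = 2
x_6 = 2.7500, f(x_6) = 8.562500, coefficient = 1

I ≈ (0.458333/2) × 42.670139 = 9.778573
Exact value: 9.682292
Error: 0.096282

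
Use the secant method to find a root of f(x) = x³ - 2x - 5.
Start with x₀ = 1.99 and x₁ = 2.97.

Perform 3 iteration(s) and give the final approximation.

f(x) = x³ - 2x - 5
x₀ = 1.99, x₁ = 2.97

Secant formula: x_{n+1} = x_n - f(x_n)(x_n - x_{n-1})/(f(x_n) - f(x_{n-1}))

Iteration 1:
  f(1.990000) = -1.099401
  f(2.970000) = 15.258073
  x_2 = 2.970000 - 15.258073×(2.970000 - 1.990000)/(15.258073 - (-1.099401))
       = 2.055867
Iteration 2:
  f(2.970000) = 15.258073
  f(2.055867) = -0.422432
  x_3 = 2.055867 - (-0.422432)×(2.055867 - 2.970000)/(-0.422432 - 15.258073)
       = 2.080493
Iteration 3:
  f(2.055867) = -0.422432
  f(2.080493) = -0.155669
  x_4 = 2.080493 - (-0.155669)×(2.080493 - 2.055867)/(-0.155669 - (-0.422432))
       = 2.094864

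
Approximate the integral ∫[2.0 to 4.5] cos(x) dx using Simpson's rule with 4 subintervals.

f(x) = cos(x)
a = 2.0, b = 4.5, n = 4
h = (b - a)/n = 0.625000

Simpson's rule: (h/3)[f(x₀) + 4f(x₁) + 2f(x₂) + ... + f(xₙ)]

x_0 = 2.0000, f(x_0) = -0.416147, coefficient = 1
x_1 = 2.6250, f(x_1) = -0.869507, coefficient = 4
x_2 = 3.2500, f(x_2) = -0.994130, coefficient = 2
x_3 = 3.8750, f(x_3) = -0.742898, coefficient = 4
x_4 = 4.5000, f(x_4) = -0.210796, coefficient = 1

I ≈ (0.625000/3) × -9.064822 = -1.888505
Exact value: -1.886828
Error: 0.001677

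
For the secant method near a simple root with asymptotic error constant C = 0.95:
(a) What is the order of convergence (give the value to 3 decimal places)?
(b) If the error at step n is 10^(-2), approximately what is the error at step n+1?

(a) Secant method has superlinear convergence with order φ = (1+√5)/2 ≈ 1.618.
    This means |e_{n+1}| ≈ C|e_n|^1.618.

(b) With |e_n| = 10^(-2) and C = 0.95:
    |e_{n+1}| ≈ 0.95 × (10^(-2))^1.618 = 0.95 × 10^(-3.24)

(a) ≈ 1.618 (golden ratio); (b) |e_{n+1}| ≈ 5.516e-04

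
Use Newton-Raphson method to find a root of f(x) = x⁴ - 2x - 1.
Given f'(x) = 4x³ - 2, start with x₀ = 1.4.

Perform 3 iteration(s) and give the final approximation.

f(x) = x⁴ - 2x - 1
f'(x) = 4x³ - 2
x₀ = 1.4

Newton-Raphson formula: x_{n+1} = x_n - f(x_n)/f'(x_n)

Iteration 1:
  f(1.400000) = 0.041600
  f'(1.400000) = 8.976000
  x_1 = 1.400000 - 0.041600/8.976000 = 1.395365
Iteration 2:
  f(1.395365) = 0.000252
  f'(1.395365) = 8.867355
  x_2 = 1.395365 - 0.000252/8.867355 = 1.395337
Iteration 3:
  f(1.395337) = 0.000000
  f'(1.395337) = 8.866691
  x_3 = 1.395337 - 0.000000/8.866691 = 1.395337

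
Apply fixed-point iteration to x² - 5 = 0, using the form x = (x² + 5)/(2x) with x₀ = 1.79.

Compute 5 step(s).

Equation: x² - 5 = 0
Fixed-point form: x = (x² + 5)/(2x)
x₀ = 1.79

x_1 = g(1.790000) = 2.291648
x_2 = g(2.291648) = 2.236742
x_3 = g(2.236742) = 2.236068
x_4 = g(2.236068) = 2.236068
x_5 = g(2.236068) = 2.236068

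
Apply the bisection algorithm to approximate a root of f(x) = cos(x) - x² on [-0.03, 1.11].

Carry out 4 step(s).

f(x) = cos(x) - x²
Initial interval: [-0.03, 1.11]

Iteration 1:
  c_1 = (-0.030000 + 1.110000)/2 = 0.540000
  f(c_1) = f(0.540000) = 0.566109
  f(a) × f(c) ≥ 0, new interval: [0.540000, 1.110000]
Iteration 2:
  c_2 = (0.540000 + 1.110000)/2 = 0.825000
  f(c_2) = f(0.825000) = -0.002068
  f(a) × f(c) < 0, new interval: [0.540000, 0.825000]
Iteration 3:
  c_3 = (0.540000 + 0.825000)/2 = 0.682500
  f(c_3) = f(0.682500) = 0.310192
  f(a) × f(c) ≥ 0, new interval: [0.682500, 0.825000]
Iteration 4:
  c_4 = (0.682500 + 0.825000)/2 = 0.753750
  f(c_4) = f(0.753750) = 0.160989
  f(a) × f(c) ≥ 0, new interval: [0.753750, 0.825000]

After 4 iteration(s), the approximation is c_4 = 0.753750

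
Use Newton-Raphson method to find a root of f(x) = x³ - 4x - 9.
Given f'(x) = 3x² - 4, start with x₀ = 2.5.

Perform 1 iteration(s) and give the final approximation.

f(x) = x³ - 4x - 9
f'(x) = 3x² - 4
x₀ = 2.5

Newton-Raphson formula: x_{n+1} = x_n - f(x_n)/f'(x_n)

Iteration 1:
  f(2.500000) = -3.375000
  f'(2.500000) = 14.750000
  x_1 = 2.500000 - (-3.375000)/14.750000 = 2.728814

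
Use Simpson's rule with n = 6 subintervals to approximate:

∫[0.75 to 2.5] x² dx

f(x) = x²
a = 0.75, b = 2.5, n = 6
h = (b - a)/n = 0.291667

Simpson's rule: (h/3)[f(x₀) + 4f(x₁) + 2f(x₂) + ... + f(xₙ)]

x_0 = 0.7500, f(x_0) = 0.562500, coefficient = 1
x_1 = 1.0417, f(x_1) = 1.085069, coefficient = 4
x_2 = 1.3333, f(x_2) = 1.777778, coefficient = 2
x_3 = 1.6250, f(x_3) = 2.640625, coefficient = 4
x_4 = 1.9167, f(x_4) = 3.673611, coefficient = 2
x_5 = 2.2083, f(x_5) = 4.876736, coefficient = 4
x_6 = 2.5000, f(x_6) = 6.250000, coefficient = 1

I ≈ (0.291667/3) × 52.125000 = 5.067708
Exact value: 5.067708
Error: 0.000000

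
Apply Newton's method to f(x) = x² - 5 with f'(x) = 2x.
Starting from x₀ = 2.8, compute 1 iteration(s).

f(x) = x² - 5
f'(x) = 2x
x₀ = 2.8

Newton-Raphson formula: x_{n+1} = x_n - f(x_n)/f'(x_n)

Iteration 1:
  f(2.800000) = 2.840000
  f'(2.800000) = 5.600000
  x_1 = 2.800000 - 2.840000/5.600000 = 2.292857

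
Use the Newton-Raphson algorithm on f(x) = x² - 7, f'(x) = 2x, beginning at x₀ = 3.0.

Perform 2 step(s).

f(x) = x² - 7
f'(x) = 2x
x₀ = 3.0

Newton-Raphson formula: x_{n+1} = x_n - f(x_n)/f'(x_n)

Iteration 1:
  f(3.000000) = 2.000000
  f'(3.000000) = 6.000000
  x_1 = 3.000000 - 2.000000/6.000000 = 2.666667
Iteration 2:
  f(2.666667) = 0.111111
  f'(2.666667) = 5.333333
  x_2 = 2.666667 - 0.111111/5.333333 = 2.645833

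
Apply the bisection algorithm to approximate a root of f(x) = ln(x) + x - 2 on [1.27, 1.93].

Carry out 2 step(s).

f(x) = ln(x) + x - 2
Initial interval: [1.27, 1.93]

Iteration 1:
  c_1 = (1.270000 + 1.930000)/2 = 1.600000
  f(c_1) = f(1.600000) = 0.070004
  f(a) × f(c) < 0, new interval: [1.270000, 1.600000]
Iteration 2:
  c_2 = (1.270000 + 1.600000)/2 = 1.435000
  f(c_2) = f(1.435000) = -0.203835
  f(a) × f(c) ≥ 0, new interval: [1.435000, 1.600000]

After 2 iteration(s), the approximation is c_2 = 1.435000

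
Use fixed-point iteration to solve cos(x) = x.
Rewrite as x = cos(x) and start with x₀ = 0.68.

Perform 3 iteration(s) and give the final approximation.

Equation: cos(x) = x
Fixed-point form: x = cos(x)
x₀ = 0.68

x_1 = g(0.680000) = 0.777573
x_2 = g(0.777573) = 0.712618
x_3 = g(0.712618) = 0.756652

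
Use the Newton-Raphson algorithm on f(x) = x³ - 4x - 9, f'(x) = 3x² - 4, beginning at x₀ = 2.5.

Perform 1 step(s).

f(x) = x³ - 4x - 9
f'(x) = 3x² - 4
x₀ = 2.5

Newton-Raphson formula: x_{n+1} = x_n - f(x_n)/f'(x_n)

Iteration 1:
  f(2.500000) = -3.375000
  f'(2.500000) = 14.750000
  x_1 = 2.500000 - (-3.375000)/14.750000 = 2.728814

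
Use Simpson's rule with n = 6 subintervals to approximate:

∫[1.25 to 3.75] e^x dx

f(x) = e^x
a = 1.25, b = 3.75, n = 6
h = (b - a)/n = 0.416667

Simpson's rule: (h/3)[f(x₀) + 4f(x₁) + 2f(x₂) + ... + f(xₙ)]

x_0 = 1.2500, f(x_0) = 3.490343, coefficient = 1
x_1 = 1.6667, f(x_1) = 5.294490, coefficient = 4
x_2 = 2.0833, f(x_2) = 8.031195, coefficient = 2
x_3 = 2.5000, f(x_3) = 12.182494, coefficient = 4
x_4 = 2.9167, f(x_4) = 18.479586, coefficient = 2
x_5 = 3.3333, f(x_5) = 28.031625, coefficient = 4
x_6 = 3.7500, f(x_6) = 42.521082, coefficient = 1

I ≈ (0.416667/3) × 281.067423 = 39.037142
Exact value: 39.030739
Error: 0.006403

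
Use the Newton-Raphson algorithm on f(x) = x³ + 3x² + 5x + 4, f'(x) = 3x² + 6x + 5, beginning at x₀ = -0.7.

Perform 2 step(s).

f(x) = x³ + 3x² + 5x + 4
f'(x) = 3x² + 6x + 5
x₀ = -0.7

Newton-Raphson formula: x_{n+1} = x_n - f(x_n)/f'(x_n)

Iteration 1:
  f(-0.700000) = 1.627000
  f'(-0.700000) = 2.270000
  x_1 = -0.700000 - 1.627000/2.270000 = -1.416740
Iteration 2:
  f(-1.416740) = 0.094144
  f'(-1.416740) = 2.521017
  x_2 = -1.416740 - 0.094144/2.521017 = -1.454084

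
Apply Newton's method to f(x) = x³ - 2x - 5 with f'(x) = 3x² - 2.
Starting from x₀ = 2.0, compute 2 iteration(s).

f(x) = x³ - 2x - 5
f'(x) = 3x² - 2
x₀ = 2.0

Newton-Raphson formula: x_{n+1} = x_n - f(x_n)/f'(x_n)

Iteration 1:
  f(2.000000) = -1.000000
  f'(2.000000) = 10.000000
  x_1 = 2.000000 - (-1.000000)/10.000000 = 2.100000
Iteration 2:
  f(2.100000) = 0.061000
  f'(2.100000) = 11.230000
  x_2 = 2.100000 - 0.061000/11.230000 = 2.094568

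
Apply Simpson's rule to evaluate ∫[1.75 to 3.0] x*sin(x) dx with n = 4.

f(x) = x*sin(x)
a = 1.75, b = 3.0, n = 4
h = (b - a)/n = 0.312500

Simpson's rule: (h/3)[f(x₀) + 4f(x₁) + 2f(x₂) + ... + f(xₙ)]

x_0 = 1.7500, f(x_0) = 1.721975, coefficient = 1
x_1 = 2.0625, f(x_1) = 1.818155, coefficient = 4
x_2 = 2.3750, f(x_2) = 1.647502, coefficient = 2
x_3 = 2.6875, f(x_3) = 1.178864, coefficient = 4
x_4 = 3.0000, f(x_4) = 0.423360, coefficient = 1

I ≈ (0.312500/3) × 17.428416 = 1.815460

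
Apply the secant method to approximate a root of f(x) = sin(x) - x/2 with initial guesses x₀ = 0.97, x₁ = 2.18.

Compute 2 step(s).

f(x) = sin(x) - x/2
x₀ = 0.97, x₁ = 2.18

Secant formula: x_{n+1} = x_n - f(x_n)(x_n - x_{n-1})/(f(x_n) - f(x_{n-1}))

Iteration 1:
  f(0.970000) = 0.339886
  f(2.180000) = -0.269896
  x_2 = 2.180000 - (-0.269896)×(2.180000 - 0.970000)/(-0.269896 - 0.339886)
       = 1.644441
Iteration 2:
  f(2.180000) = -0.269896
  f(1.644441) = 0.175069
  x_3 = 1.644441 - 0.175069×(1.644441 - 2.180000)/(0.175069 - (-0.269896))
       = 1.855154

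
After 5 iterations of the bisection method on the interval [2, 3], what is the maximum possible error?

Bisection error bound: |error| ≤ (b-a)/2^n
|error| ≤ (3 - 2)/2^5 = 1/2^5
|error| ≤ 0.0312500000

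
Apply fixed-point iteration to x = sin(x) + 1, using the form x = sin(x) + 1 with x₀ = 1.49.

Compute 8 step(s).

Equation: x = sin(x) + 1
Fixed-point form: x = sin(x) + 1
x₀ = 1.49

x_1 = g(1.490000) = 1.996738
x_2 = g(1.996738) = 1.910650
x_3 = g(1.910650) = 1.942803
x_4 = g(1.942803) = 1.931600
x_5 = g(1.931600) = 1.935614
x_6 = g(1.935614) = 1.934189
x_7 = g(1.934189) = 1.934696
x_8 = g(1.934696) = 1.934516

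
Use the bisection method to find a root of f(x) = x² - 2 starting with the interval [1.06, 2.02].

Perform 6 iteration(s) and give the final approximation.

f(x) = x² - 2
Initial interval: [1.06, 2.02]

Iteration 1:
  c_1 = (1.060000 + 2.020000)/2 = 1.540000
  f(c_1) = f(1.540000) = 0.371600
  f(a) × f(c) < 0, new interval: [1.060000, 1.540000]
Iteration 2:
  c_2 = (1.060000 + 1.540000)/2 = 1.300000
  f(c_2) = f(1.300000) = -0.310000
  f(a) × f(c) ≥ 0, new interval: [1.300000, 1.540000]
Iteration 3:
  c_3 = (1.300000 + 1.540000)/2 = 1.420000
  f(c_3) = f(1.420000) = 0.016400
  f(a) × f(c) < 0, new interval: [1.300000, 1.420000]
Iteration 4:
  c_4 = (1.300000 + 1.420000)/2 = 1.360000
  f(c_4) = f(1.360000) = -0.150400
  f(a) × f(c) ≥ 0, new interval: [1.360000, 1.420000]
Iteration 5:
  c_5 = (1.360000 + 1.420000)/2 = 1.390000
  f(c_5) = f(1.390000) = -0.067900
  f(a) × f(c) ≥ 0, new interval: [1.390000, 1.420000]
Iteration 6:
  c_6 = (1.390000 + 1.420000)/2 = 1.405000
  f(c_6) = f(1.405000) = -0.025975
  f(a) × f(c) ≥ 0, new interval: [1.405000, 1.420000]

After 6 iteration(s), the approximation is c_6 = 1.405000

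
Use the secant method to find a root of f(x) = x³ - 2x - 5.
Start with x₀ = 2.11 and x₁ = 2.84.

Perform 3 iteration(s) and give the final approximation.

f(x) = x³ - 2x - 5
x₀ = 2.11, x₁ = 2.84

Secant formula: x_{n+1} = x_n - f(x_n)(x_n - x_{n-1})/(f(x_n) - f(x_{n-1}))

Iteration 1:
  f(2.110000) = 0.173931
  f(2.840000) = 12.226304
  x_2 = 2.840000 - 12.226304×(2.840000 - 2.110000)/(12.226304 - 0.173931)
       = 2.099465
Iteration 2:
  f(2.840000) = 12.226304
  f(2.099465) = 0.054996
  x_3 = 2.099465 - 0.054996×(2.099465 - 2.840000)/(0.054996 - 12.226304)
       = 2.096119
Iteration 3:
  f(2.099465) = 0.054996
  f(2.096119) = 0.017512
  x_4 = 2.096119 - 0.017512×(2.096119 - 2.099465)/(0.017512 - 0.054996)
       = 2.094556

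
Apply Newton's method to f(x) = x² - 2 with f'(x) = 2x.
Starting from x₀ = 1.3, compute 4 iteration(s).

f(x) = x² - 2
f'(x) = 2x
x₀ = 1.3

Newton-Raphson formula: x_{n+1} = x_n - f(x_n)/f'(x_n)

Iteration 1:
  f(1.300000) = -0.310000
  f'(1.300000) = 2.600000
  x_1 = 1.300000 - (-0.310000)/2.600000 = 1.419231
Iteration 2:
  f(1.419231) = 0.014216
  f'(1.419231) = 2.838462
  x_2 = 1.419231 - 0.014216/2.838462 = 1.414222
Iteration 3:
  f(1.414222) = 0.000025
  f'(1.414222) = 2.828445
  x_3 = 1.414222 - 0.000025/2.828445 = 1.414214
Iteration 4:
  f(1.414214) = 0.000000
  f'(1.414214) = 2.828427
  x_4 = 1.414214 - 0.000000/2.828427 = 1.414214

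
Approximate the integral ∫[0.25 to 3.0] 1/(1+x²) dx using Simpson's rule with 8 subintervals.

f(x) = 1/(1+x²)
a = 0.25, b = 3.0, n = 8
h = (b - a)/n = 0.343750

Simpson's rule: (h/3)[f(x₀) + 4f(x₁) + 2f(x₂) + ... + f(xₙ)]

x_0 = 0.2500, f(x_0) = 0.941176, coefficient = 1
x_1 = 0.5938, f(x_1) = 0.739350, coefficient = 4
x_2 = 0.9375, f(x_2) = 0.532225, coefficient = 2
x_3 = 1.2812, f(x_3) = 0.378558, coefficient = 4
x_4 = 1.6250, f(x_4) = 0.274678, coefficient = 2
x_5 = 1.9688, f(x_5) = 0.205087, coefficient = 4
x_6 = 2.3125, f(x_6) = 0.157538, coefficient = 2
x_7 = 2.6562, f(x_7) = 0.124136, coefficient = 4
x_8 = 3.0000, f(x_8) = 0.100000, coefficient = 1

I ≈ (0.343750/3) × 8.758586 = 1.003588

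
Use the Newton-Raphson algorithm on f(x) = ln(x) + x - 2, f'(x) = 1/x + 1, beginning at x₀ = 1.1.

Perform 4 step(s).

f(x) = ln(x) + x - 2
f'(x) = 1/x + 1
x₀ = 1.1

Newton-Raphson formula: x_{n+1} = x_n - f(x_n)/f'(x_n)

Iteration 1:
  f(1.100000) = -0.804690
  f'(1.100000) = 1.909091
  x_1 = 1.100000 - (-0.804690)/1.909091 = 1.521504
Iteration 2:
  f(1.521504) = -0.058796
  f'(1.521504) = 1.657244
  x_2 = 1.521504 - (-0.058796)/1.657244 = 1.556983
Iteration 3:
  f(1.556983) = -0.000268
  f'(1.556983) = 1.642268
  x_3 = 1.556983 - (-0.000268)/1.642268 = 1.557146
Iteration 4:
  f(1.557146) = 0.000000
  f'(1.557146) = 1.642201
  x_4 = 1.557146 - 0.000000/1.642201 = 1.557146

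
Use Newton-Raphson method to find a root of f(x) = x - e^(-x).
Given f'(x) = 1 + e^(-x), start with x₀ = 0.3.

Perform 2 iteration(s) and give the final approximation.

f(x) = x - e^(-x)
f'(x) = 1 + e^(-x)
x₀ = 0.3

Newton-Raphson formula: x_{n+1} = x_n - f(x_n)/f'(x_n)

Iteration 1:
  f(0.300000) = -0.440818
  f'(0.300000) = 1.740818
  x_1 = 0.300000 - (-0.440818)/1.740818 = 0.553225
Iteration 2:
  f(0.553225) = -0.021868
  f'(0.553225) = 1.575092
  x_2 = 0.553225 - (-0.021868)/1.575092 = 0.567108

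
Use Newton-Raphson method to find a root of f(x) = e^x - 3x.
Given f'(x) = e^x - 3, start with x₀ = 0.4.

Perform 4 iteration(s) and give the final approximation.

f(x) = e^x - 3x
f'(x) = e^x - 3
x₀ = 0.4

Newton-Raphson formula: x_{n+1} = x_n - f(x_n)/f'(x_n)

Iteration 1:
  f(0.400000) = 0.291825
  f'(0.400000) = -1.508175
  x_1 = 0.400000 - 0.291825/(-1.508175) = 0.593495
Iteration 2:
  f(0.593495) = 0.029819
  f'(0.593495) = -1.189695
  x_2 = 0.593495 - 0.029819/(-1.189695) = 0.618560
Iteration 3:
  f(0.618560) = 0.000573
  f'(0.618560) = -1.143747
  x_3 = 0.618560 - 0.000573/(-1.143747) = 0.619061
Iteration 4:
  f(0.619061) = 0.000000
  f'(0.619061) = -1.142817
  x_4 = 0.619061 - 0.000000/(-1.142817) = 0.619061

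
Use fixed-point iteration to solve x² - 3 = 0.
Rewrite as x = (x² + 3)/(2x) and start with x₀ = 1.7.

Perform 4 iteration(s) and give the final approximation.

Equation: x² - 3 = 0
Fixed-point form: x = (x² + 3)/(2x)
x₀ = 1.7

x_1 = g(1.700000) = 1.732353
x_2 = g(1.732353) = 1.732051
x_3 = g(1.732051) = 1.732051
x_4 = g(1.732051) = 1.732051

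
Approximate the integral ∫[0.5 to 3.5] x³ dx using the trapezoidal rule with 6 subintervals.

f(x) = x³
a = 0.5, b = 3.5, n = 6
h = (b - a)/n = 0.500000

Trapezoidal rule: (h/2)[f(x₀) + 2f(x₁) + 2f(x₂) + ... + f(xₙ)]

x_0 = 0.5000, f(x_0) = 0.125000, coefficient = 1
x_1 = 1.0000, f(x_1) = 1.000000, coefficient = 2
x_2 = 1.5000, f(x_2) = 3.375000, coefficient = 2
x_3 = 2.0000, f(x_3) = 8.000000, coefficient = 2
x_4 = 2.5000, f(x_4) = 15.625000, coefficient = 2
x_5 = 3.0000, f(x_5) = 27.000000, coefficient = 2
x_6 = 3.5000, f(x_6) = 42.875000, coefficient = 1

I ≈ (0.500000/2) × 153.000000 = 38.250000
Exact value: 37.500000
Error: 0.750000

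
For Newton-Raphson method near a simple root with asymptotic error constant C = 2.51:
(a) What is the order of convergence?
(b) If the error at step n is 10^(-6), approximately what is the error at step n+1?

(a) Newton-Raphson has quadratic (order 2) convergence near simple roots.
    This means |e_{n+1}| ≈ C|e_n|².

(b) With |e_n| = 10^(-6) and C = 2.51:
    |e_{n+1}| ≈ 2.51 × (10^(-6))² = 2.51 × 10^(-12)

(a) 2 (quadratic); (b) |e_{n+1}| ≈ 2.510e-12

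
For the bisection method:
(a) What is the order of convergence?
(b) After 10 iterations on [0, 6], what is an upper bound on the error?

(a) Bisection has linear (order 1) convergence; the error is halved each step.

(b) Error bound = (b-a)/2^n = (6 - 0)/2^{10}
    = 6/2^{10}

(a) 1 (linear); (b) error ≤ 5.86e-03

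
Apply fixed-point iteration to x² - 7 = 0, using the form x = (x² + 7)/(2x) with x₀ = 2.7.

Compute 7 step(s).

Equation: x² - 7 = 0
Fixed-point form: x = (x² + 7)/(2x)
x₀ = 2.7

x_1 = g(2.700000) = 2.646296
x_2 = g(2.646296) = 2.645751
x_3 = g(2.645751) = 2.645751
x_4 = g(2.645751) = 2.645751
x_5 = g(2.645751) = 2.645751
x_6 = g(2.645751) = 2.645751
x_7 = g(2.645751) = 2.645751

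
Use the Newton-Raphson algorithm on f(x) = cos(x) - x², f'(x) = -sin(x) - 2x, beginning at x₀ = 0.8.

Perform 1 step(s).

f(x) = cos(x) - x²
f'(x) = -sin(x) - 2x
x₀ = 0.8

Newton-Raphson formula: x_{n+1} = x_n - f(x_n)/f'(x_n)

Iteration 1:
  f(0.800000) = 0.056707
  f'(0.800000) = -2.317356
  x_1 = 0.800000 - 0.056707/(-2.317356) = 0.824470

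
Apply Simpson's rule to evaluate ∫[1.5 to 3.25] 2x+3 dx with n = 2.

f(x) = 2x+3
a = 1.5, b = 3.25, n = 2
h = (b - a)/n = 0.875000

Simpson's rule: (h/3)[f(x₀) + 4f(x₁) + 2f(x₂) + ... + f(xₙ)]

x_0 = 1.5000, f(x_0) = 6.000000, coefficient = 1
x_1 = 2.3750, f(x_1) = 7.750000, coefficient = 4
x_2 = 3.2500, f(x_2) = 9.500000, coefficient = 1

I ≈ (0.875000/3) × 46.500000 = 13.562500
Exact value: 13.562500
Error: 0.000000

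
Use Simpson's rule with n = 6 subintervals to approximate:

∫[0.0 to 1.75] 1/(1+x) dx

f(x) = 1/(1+x)
a = 0.0, b = 1.75, n = 6
h = (b - a)/n = 0.291667

Simpson's rule: (h/3)[f(x₀) + 4f(x₁) + 2f(x₂) + ... + f(xₙ)]

x_0 = 0.0000, f(x_0) = 1.000000, coefficient = 1
x_1 = 0.2917, f(x_1) = 0.774194, coefficient = 4
x_2 = 0.5833, f(x_2) = 0.631579, coefficient = 2
x_3 = 0.8750, f(x_3) = 0.533333, coefficient = 4
x_4 = 1.1667, f(x_4) = 0.461538, coefficient = 2
x_5 = 1.4583, f(x_5) = 0.406780, coefficient = 4
x_6 = 1.7500, f(x_6) = 0.363636, coefficient = 1

I ≈ (0.291667/3) × 10.407097 = 1.011801
Exact value: 1.011601
Error: 0.000200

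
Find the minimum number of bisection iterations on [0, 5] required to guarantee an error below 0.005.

We need (b-a)/2^n ≤ 0.005
(5 - 0)/2^n ≤ 0.005
5/2^n ≤ 0.005
2^n ≥ 1000
n ≥ log₂(1000) = 9.97
n ≥ 10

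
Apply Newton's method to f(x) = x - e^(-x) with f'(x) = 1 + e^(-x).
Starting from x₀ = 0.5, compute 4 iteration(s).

f(x) = x - e^(-x)
f'(x) = 1 + e^(-x)
x₀ = 0.5

Newton-Raphson formula: x_{n+1} = x_n - f(x_n)/f'(x_n)

Iteration 1:
  f(0.500000) = -0.106531
  f'(0.500000) = 1.606531
  x_1 = 0.500000 - (-0.106531)/1.606531 = 0.566311
Iteration 2:
  f(0.566311) = -0.001305
  f'(0.566311) = 1.567616
  x_2 = 0.566311 - (-0.001305)/1.567616 = 0.567143
Iteration 3:
  f(0.567143) = 0.000000
  f'(0.567143) = 1.567143
  x_3 = 0.567143 - 0.000000/1.567143 = 0.567143
Iteration 4:
  f(0.567143) = 0.000000
  f'(0.567143) = 1.567143
  x_4 = 0.567143 - 0.000000/1.567143 = 0.567143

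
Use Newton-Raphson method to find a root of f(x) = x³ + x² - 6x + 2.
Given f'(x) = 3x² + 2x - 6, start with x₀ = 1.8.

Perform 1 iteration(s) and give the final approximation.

f(x) = x³ + x² - 6x + 2
f'(x) = 3x² + 2x - 6
x₀ = 1.8

Newton-Raphson formula: x_{n+1} = x_n - f(x_n)/f'(x_n)

Iteration 1:
  f(1.800000) = 0.272000
  f'(1.800000) = 7.320000
  x_1 = 1.800000 - 0.272000/7.320000 = 1.762842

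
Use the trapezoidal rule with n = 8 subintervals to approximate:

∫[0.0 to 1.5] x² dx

f(x) = x²
a = 0.0, b = 1.5, n = 8
h = (b - a)/n = 0.187500

Trapezoidal rule: (h/2)[f(x₀) + 2f(x₁) + 2f(x₂) + ... + f(xₙ)]

x_0 = 0.0000, f(x_0) = 0.000000, coefficient = 1
x_1 = 0.1875, f(x_1) = 0.035156, coefficient = 2
x_2 = 0.3750, f(x_2) = 0.140625, coefficient = 2
x_3 = 0.5625, f(x_3) = 0.316406, coefficient = 2
x_4 = 0.7500, f(x_4) = 0.562500, coefficient = 2
x_5 = 0.9375, f(x_5) = 0.878906, coefficient = 2
x_6 = 1.1250, f(x_6) = 1.265625, coefficient = 2
x_7 = 1.3125, f(x_7) = 1.722656, coefficient = 2
x_8 = 1.5000, f(x_8) = 2.250000, coefficient = 1

I ≈ (0.187500/2) × 12.093750 = 1.133789
Exact value: 1.125000
Error: 0.008789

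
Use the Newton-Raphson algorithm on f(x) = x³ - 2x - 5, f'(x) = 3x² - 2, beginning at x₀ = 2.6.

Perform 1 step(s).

f(x) = x³ - 2x - 5
f'(x) = 3x² - 2
x₀ = 2.6

Newton-Raphson formula: x_{n+1} = x_n - f(x_n)/f'(x_n)

Iteration 1:
  f(2.600000) = 7.376000
  f'(2.600000) = 18.280000
  x_1 = 2.600000 - 7.376000/18.280000 = 2.196499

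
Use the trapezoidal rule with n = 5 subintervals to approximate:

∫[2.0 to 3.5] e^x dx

f(x) = e^x
a = 2.0, b = 3.5, n = 5
h = (b - a)/n = 0.300000

Trapezoidal rule: (h/2)[f(x₀) + 2f(x₁) + 2f(x₂) + ... + f(xₙ)]

x_0 = 2.0000, f(x_0) = 7.389056, coefficient = 1
x_1 = 2.3000, f(x_1) = 9.974182, coefficient = 2
x_2 = 2.6000, f(x_2) = 13.463738, coefficient = 2
x_3 = 2.9000, f(x_3) = 18.174145, coefficient = 2
x_4 = 3.2000, f(x_4) = 24.532530, coefficient = 2
x_5 = 3.5000, f(x_5) = 33.115452, coefficient = 1

I ≈ (0.300000/2) × 172.793700 = 25.919055
Exact value: 25.726396
Error: 0.192659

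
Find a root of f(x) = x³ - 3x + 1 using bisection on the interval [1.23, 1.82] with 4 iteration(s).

f(x) = x³ - 3x + 1
Initial interval: [1.23, 1.82]

Iteration 1:
  c_1 = (1.230000 + 1.820000)/2 = 1.525000
  f(c_1) = f(1.525000) = -0.028422
  f(a) × f(c) ≥ 0, new interval: [1.525000, 1.820000]
Iteration 2:
  c_2 = (1.525000 + 1.820000)/2 = 1.672500
  f(c_2) = f(1.672500) = 0.660911
  f(a) × f(c) < 0, new interval: [1.525000, 1.672500]
Iteration 3:
  c_3 = (1.525000 + 1.672500)/2 = 1.598750
  f(c_3) = f(1.598750) = 0.290157
  f(a) × f(c) < 0, new interval: [1.525000, 1.598750]
Iteration 4:
  c_4 = (1.525000 + 1.598750)/2 = 1.561875
  f(c_4) = f(1.561875) = 0.124496
  f(a) × f(c) < 0, new interval: [1.525000, 1.561875]

After 4 iteration(s), the approximation is c_4 = 1.561875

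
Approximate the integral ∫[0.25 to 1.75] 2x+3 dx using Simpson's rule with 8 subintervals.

f(x) = 2x+3
a = 0.25, b = 1.75, n = 8
h = (b - a)/n = 0.187500

Simpson's rule: (h/3)[f(x₀) + 4f(x₁) + 2f(x₂) + ... + f(xₙ)]

x_0 = 0.2500, f(x_0) = 3.500000, coefficient = 1
x_1 = 0.4375, f(x_1) = 3.875000, coefficient = 4
x_2 = 0.6250, f(x_2) = 4.250000, coefficient = 2
x_3 = 0.8125, f(x_3) = 4.625000, coefficient = 4
x_4 = 1.0000, f(x_4) = 5.000000, coefficient = 2
x_5 = 1.1875, f(x_5) = 5.375000, coefficient = 4
x_6 = 1.3750, f(x_6) = 5.750000, coefficient = 2
x_7 = 1.5625, f(x_7) = 6.125000, coefficient = 4
x_8 = 1.7500, f(x_8) = 6.500000, coefficient = 1

I ≈ (0.187500/3) × 120.000000 = 7.500000
Exact value: 7.500000
Error: 0.000000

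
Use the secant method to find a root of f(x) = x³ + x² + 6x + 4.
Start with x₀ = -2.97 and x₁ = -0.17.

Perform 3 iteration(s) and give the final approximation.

f(x) = x³ + x² + 6x + 4
x₀ = -2.97, x₁ = -0.17

Secant formula: x_{n+1} = x_n - f(x_n)(x_n - x_{n-1})/(f(x_n) - f(x_{n-1}))

Iteration 1:
  f(-2.970000) = -31.197173
  f(-0.170000) = 3.003987
  x_2 = -0.170000 - 3.003987×(-0.170000 - (-2.970000))/(3.003987 - (-31.197173))
       = -0.415932
Iteration 2:
  f(-0.170000) = 3.003987
  f(-0.415932) = 1.605451
  x_3 = -0.415932 - 1.605451×(-0.415932 - (-0.170000))/(1.605451 - 3.003987)
       = -0.698250
Iteration 3:
  f(-0.415932) = 1.605451
  f(-0.698250) = -0.042381
  x_4 = -0.698250 - (-0.042381)×(-0.698250 - (-0.415932))/(-0.042381 - 1.605451)
       = -0.690989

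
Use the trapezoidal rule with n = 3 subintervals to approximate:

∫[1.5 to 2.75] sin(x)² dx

f(x) = sin(x)²
a = 1.5, b = 2.75, n = 3
h = (b - a)/n = 0.416667

Trapezoidal rule: (h/2)[f(x₀) + 2f(x₁) + 2f(x₂) + ... + f(xₙ)]

x_0 = 1.5000, f(x_0) = 0.994996, coefficient = 1
x_1 = 1.9167, f(x_1) = 0.885068, coefficient = 2
x_2 = 2.3333, f(x_2) = 0.522853, coefficient = 2
x_3 = 2.7500, f(x_3) = 0.145665, coefficient = 1

I ≈ (0.416667/2) × 3.956505 = 0.824272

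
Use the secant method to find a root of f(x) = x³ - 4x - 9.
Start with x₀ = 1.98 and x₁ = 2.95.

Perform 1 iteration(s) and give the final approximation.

f(x) = x³ - 4x - 9
x₀ = 1.98, x₁ = 2.95

Secant formula: x_{n+1} = x_n - f(x_n)(x_n - x_{n-1})/(f(x_n) - f(x_{n-1}))

Iteration 1:
  f(1.980000) = -9.157608
  f(2.950000) = 4.872375
  x_2 = 2.950000 - 4.872375×(2.950000 - 1.980000)/(4.872375 - (-9.157608))
       = 2.613135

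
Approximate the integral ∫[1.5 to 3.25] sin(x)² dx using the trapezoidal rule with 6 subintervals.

f(x) = sin(x)²
a = 1.5, b = 3.25, n = 6
h = (b - a)/n = 0.291667

Trapezoidal rule: (h/2)[f(x₀) + 2f(x₁) + 2f(x₂) + ... + f(xₙ)]

x_0 = 1.5000, f(x_0) = 0.994996, coefficient = 1
x_1 = 1.7917, f(x_1) = 0.952004, coefficient = 2
x_2 = 2.0833, f(x_2) = 0.759518, coefficient = 2
x_3 = 2.3750, f(x_3) = 0.481199, coefficient = 2
x_4 = 2.6667, f(x_4) = 0.209098, coefficient = 2
x_5 = 2.9583, f(x_5) = 0.033210, coefficient = 2
x_6 = 3.2500, f(x_6) = 0.011706, coefficient = 1

I ≈ (0.291667/2) × 5.876761 = 0.857028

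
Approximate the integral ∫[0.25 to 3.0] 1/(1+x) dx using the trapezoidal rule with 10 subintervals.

f(x) = 1/(1+x)
a = 0.25, b = 3.0, n = 10
h = (b - a)/n = 0.275000

Trapezoidal rule: (h/2)[f(x₀) + 2f(x₁) + 2f(x₂) + ... + f(xₙ)]

x_0 = 0.2500, f(x_0) = 0.800000, coefficient = 1
x_1 = 0.5250, f(x_1) = 0.655738, coefficient = 2
x_2 = 0.8000, f(x_2) = 0.555556, coefficient = 2
x_3 = 1.0750, f(x_3) = 0.481928, coefficient = 2
x_4 = 1.3500, f(x_4) = 0.425532, coefficient = 2
x_5 = 1.6250, f(x_5) = 0.380952, coefficient = 2
x_6 = 1.9000, f(x_6) = 0.344828, coefficient = 2
x_7 = 2.1750, f(x_7) = 0.314961, coefficient = 2
x_8 = 2.4500, f(x_8) = 0.289855, coefficient = 2
x_9 = 2.7250, f(x_9) = 0.268456, coefficient = 2
x_10 = 3.0000, f(x_10) = 0.250000, coefficient = 1

I ≈ (0.275000/2) × 8.485610 = 1.166771
Exact value: 1.163151
Error: 0.003621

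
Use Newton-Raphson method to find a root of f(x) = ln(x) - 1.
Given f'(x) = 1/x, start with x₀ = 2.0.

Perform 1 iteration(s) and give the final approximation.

f(x) = ln(x) - 1
f'(x) = 1/x
x₀ = 2.0

Newton-Raphson formula: x_{n+1} = x_n - f(x_n)/f'(x_n)

Iteration 1:
  f(2.000000) = -0.306853
  f'(2.000000) = 0.500000
  x_1 = 2.000000 - (-0.306853)/0.500000 = 2.613706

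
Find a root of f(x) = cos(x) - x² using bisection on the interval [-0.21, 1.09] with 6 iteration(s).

f(x) = cos(x) - x²
Initial interval: [-0.21, 1.09]

Iteration 1:
  c_1 = (-0.210000 + 1.090000)/2 = 0.440000
  f(c_1) = f(0.440000) = 0.711152
  f(a) × f(c) ≥ 0, new interval: [0.440000, 1.090000]
Iteration 2:
  c_2 = (0.440000 + 1.090000)/2 = 0.765000
  f(c_2) = f(0.765000) = 0.136157
  f(a) × f(c) ≥ 0, new interval: [0.765000, 1.090000]
Iteration 3:
  c_3 = (0.765000 + 1.090000)/2 = 0.927500
  f(c_3) = f(0.927500) = -0.260420
  f(a) × f(c) < 0, new interval: [0.765000, 0.927500]
Iteration 4:
  c_4 = (0.765000 + 0.927500)/2 = 0.846250
  f(c_4) = f(0.846250) = -0.053343
  f(a) × f(c) < 0, new interval: [0.765000, 0.846250]
Iteration 5:
  c_5 = (0.765000 + 0.846250)/2 = 0.805625
  f(c_5) = f(0.805625) = 0.043629
  f(a) × f(c) ≥ 0, new interval: [0.805625, 0.846250]
Iteration 6:
  c_6 = (0.805625 + 0.846250)/2 = 0.825938
  f(c_6) = f(0.825938) = -0.004305
  f(a) × f(c) < 0, new interval: [0.805625, 0.825938]

After 6 iteration(s), the approximation is c_6 = 0.825938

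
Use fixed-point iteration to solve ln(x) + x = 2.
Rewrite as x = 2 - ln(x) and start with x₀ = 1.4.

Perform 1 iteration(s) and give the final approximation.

Equation: ln(x) + x = 2
Fixed-point form: x = 2 - ln(x)
x₀ = 1.4

x_1 = g(1.400000) = 1.663528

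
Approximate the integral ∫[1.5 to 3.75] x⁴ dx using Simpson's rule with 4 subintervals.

f(x) = x⁴
a = 1.5, b = 3.75, n = 4
h = (b - a)/n = 0.562500

Simpson's rule: (h/3)[f(x₀) + 4f(x₁) + 2f(x₂) + ... + f(xₙ)]

x_0 = 1.5000, f(x_0) = 5.062500, coefficient = 1
x_1 = 2.0625, f(x_1) = 18.095718, coefficient = 4
x_2 = 2.6250, f(x_2) = 47.480713, coefficient = 2
x_3 = 3.1875, f(x_3) = 103.228775, coefficient = 4
x_4 = 3.7500, f(x_4) = 197.753906, coefficient = 1

I ≈ (0.562500/3) × 783.075806 = 146.826714
Exact value: 146.796680
Error: 0.030034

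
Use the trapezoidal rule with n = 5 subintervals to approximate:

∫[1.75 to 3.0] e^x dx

f(x) = e^x
a = 1.75, b = 3.0, n = 5
h = (b - a)/n = 0.250000

Trapezoidal rule: (h/2)[f(x₀) + 2f(x₁) + 2f(x₂) + ... + f(xₙ)]

x_0 = 1.7500, f(x_0) = 5.754603, coefficient = 1
x_1 = 2.0000, f(x_1) = 7.389056, coefficient = 2
x_2 = 2.2500, f(x_2) = 9.487736, coefficient = 2
x_3 = 2.5000, f(x_3) = 12.182494, coefficient = 2
x_4 = 2.7500, f(x_4) = 15.642632, coefficient = 2
x_5 = 3.0000, f(x_5) = 20.085537, coefficient = 1

I ≈ (0.250000/2) × 115.243975 = 14.405497
Exact value: 14.330934
Error: 0.074563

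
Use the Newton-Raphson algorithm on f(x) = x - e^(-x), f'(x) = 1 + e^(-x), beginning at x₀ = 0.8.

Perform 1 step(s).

f(x) = x - e^(-x)
f'(x) = 1 + e^(-x)
x₀ = 0.8

Newton-Raphson formula: x_{n+1} = x_n - f(x_n)/f'(x_n)

Iteration 1:
  f(0.800000) = 0.350671
  f'(0.800000) = 1.449329
  x_1 = 0.800000 - 0.350671/1.449329 = 0.558046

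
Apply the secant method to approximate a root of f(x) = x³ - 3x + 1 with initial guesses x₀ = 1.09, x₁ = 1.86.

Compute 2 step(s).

f(x) = x³ - 3x + 1
x₀ = 1.09, x₁ = 1.86

Secant formula: x_{n+1} = x_n - f(x_n)(x_n - x_{n-1})/(f(x_n) - f(x_{n-1}))

Iteration 1:
  f(1.090000) = -0.974971
  f(1.860000) = 1.854856
  x_2 = 1.860000 - 1.854856×(1.860000 - 1.090000)/(1.854856 - (-0.974971))
       = 1.355291
Iteration 2:
  f(1.860000) = 1.854856
  f(1.355291) = -0.576456
  x_3 = 1.355291 - (-0.576456)×(1.355291 - 1.860000)/(-0.576456 - 1.854856)
       = 1.474956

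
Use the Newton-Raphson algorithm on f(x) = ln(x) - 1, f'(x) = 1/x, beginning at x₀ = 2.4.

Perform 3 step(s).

f(x) = ln(x) - 1
f'(x) = 1/x
x₀ = 2.4

Newton-Raphson formula: x_{n+1} = x_n - f(x_n)/f'(x_n)

Iteration 1:
  f(2.400000) = -0.124531
  f'(2.400000) = 0.416667
  x_1 = 2.400000 - (-0.124531)/0.416667 = 2.698875
Iteration 2:
  f(2.698875) = -0.007165
  f'(2.698875) = 0.370525
  x_2 = 2.698875 - (-0.007165)/0.370525 = 2.718212
Iteration 3:
  f(2.718212) = -0.000026
  f'(2.718212) = 0.367889
  x_3 = 2.718212 - (-0.000026)/0.367889 = 2.718282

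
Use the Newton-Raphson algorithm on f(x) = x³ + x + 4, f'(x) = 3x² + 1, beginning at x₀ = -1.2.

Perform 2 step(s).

f(x) = x³ + x + 4
f'(x) = 3x² + 1
x₀ = -1.2

Newton-Raphson formula: x_{n+1} = x_n - f(x_n)/f'(x_n)

Iteration 1:
  f(-1.200000) = 1.072000
  f'(-1.200000) = 5.320000
  x_1 = -1.200000 - 1.072000/5.320000 = -1.401504
Iteration 2:
  f(-1.401504) = -0.154355
  f'(-1.401504) = 6.892638
  x_2 = -1.401504 - (-0.154355)/6.892638 = -1.379110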